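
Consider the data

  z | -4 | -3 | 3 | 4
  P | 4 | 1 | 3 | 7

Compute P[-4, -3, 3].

10/21

P[-4,-3] = (1 - 4) / (-3 - (-4)) = -3
P[-3,3] = (3 - 1) / (3 - (-3)) = 1/3
P[-4,-3,3] = (1/3 - (-3)) / (3 - (-4)) = 10/21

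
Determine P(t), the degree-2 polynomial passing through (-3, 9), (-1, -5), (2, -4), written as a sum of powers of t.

L_0(t) = (t + 1)(t - 2) / [10] = (1/10)t^2 - (1/10)t - 1/5
L_1(t) = (t + 3)(t - 2) / [-6] = -(1/6)t^2 - (1/6)t + 1
L_2(t) = (t + 3)(t + 1) / [15] = (1/15)t^2 + (4/15)t + 1/5
P(t) = 9·L_0 + (-5)·L_1 + (-4)·L_2
  9·L_0(t) = (9/10)t^2 - (9/10)t - 9/5
  (-5)·L_1(t) = (5/6)t^2 + (5/6)t - 5
  (-4)·L_2(t) = -(4/15)t^2 - (16/15)t - 4/5
Adding term by term: (22/15)t^2 - (17/15)t - 38/5

P(t) = (22/15)t^2 - (17/15)t - 38/5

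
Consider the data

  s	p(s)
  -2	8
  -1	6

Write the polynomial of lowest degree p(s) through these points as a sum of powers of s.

L_0(s) = (s + 1) / [-1] = -s - 1
L_1(s) = (s + 2) / [1] = s + 2
p(s) = 8·L_0 + 6·L_1
  8·L_0(s) = -8s - 8
  6·L_1(s) = 6s + 12
Adding term by term: -2s + 4

p(s) = -2s + 4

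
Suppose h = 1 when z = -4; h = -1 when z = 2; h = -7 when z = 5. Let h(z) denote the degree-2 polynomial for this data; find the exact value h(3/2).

L_0(3/2) = (-1/2)·(-7/2)/[(-6)·(-9)] = 7/216
L_1(3/2) = (11/2)·(-7/2)/[(6)·(-3)] = 77/72
L_2(3/2) = (11/2)·(-1/2)/[(9)·(3)] = -11/108
Sum: 1·(7/216) + (-1)·(77/72) + (-7)·(-11/108) = -35/108

-35/108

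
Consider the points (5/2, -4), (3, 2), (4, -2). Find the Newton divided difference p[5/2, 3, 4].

p[5/2,3] = (2 - (-4)) / (3 - 5/2) = 12
p[3,4] = (-2 - 2) / (4 - 3) = -4
p[5/2,3,4] = (-4 - 12) / (4 - 5/2) = -32/3

-32/3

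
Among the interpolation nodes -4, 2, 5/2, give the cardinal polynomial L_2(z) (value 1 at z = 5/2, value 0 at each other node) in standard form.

L_2(z) = (z + 4)(z - 2) / [(13/2)·(1/2)]
       = (z^2 + 2z - 8) / (13/4)

L_2(z) = (4/13)z^2 + (8/13)z - 32/13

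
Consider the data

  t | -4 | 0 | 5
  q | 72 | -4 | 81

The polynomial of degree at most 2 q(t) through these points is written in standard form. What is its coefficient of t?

-3

Build the Lagrange basis polynomials:
L_0(t) = t(t - 5) / [36] = (1/36)t^2 - (5/36)t
L_1(t) = (t + 4)(t - 5) / [-20] = -(1/20)t^2 + (1/20)t + 1
L_2(t) = (t + 4)t / [45] = (1/45)t^2 + (4/45)t
q(t) = 72·L_0 + (-4)·L_1 + 81·L_2
Only the coefficient of t is needed; take it from each L_i and combine:
72·(-5/36) + (-4)·(1/20) + 81·(4/45) = -3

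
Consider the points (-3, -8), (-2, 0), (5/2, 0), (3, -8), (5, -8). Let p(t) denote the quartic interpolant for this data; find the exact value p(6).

2368/55

Evaluate each Lagrange basis at t = 6:
L_0(6) = (8)·(7/2)·(3)·(1)/[(-1)·(-11/2)·(-6)·(-8)] = 7/22
L_1(6) = (9)·(7/2)·(3)·(1)/[(1)·(-9/2)·(-5)·(-7)] = -3/5
L_2(6) = (9)·(8)·(3)·(1)/[(11/2)·(9/2)·(-1/2)·(-5/2)] = 384/55
L_3(6) = (9)·(8)·(7/2)·(1)/[(6)·(5)·(1/2)·(-2)] = -42/5
L_4(6) = (9)·(8)·(7/2)·(3)/[(8)·(7)·(5/2)·(2)] = 27/10
Sum: (-8)·(7/22) + 0 + 0 + (-8)·(-42/5) + (-8)·(27/10) = 2368/55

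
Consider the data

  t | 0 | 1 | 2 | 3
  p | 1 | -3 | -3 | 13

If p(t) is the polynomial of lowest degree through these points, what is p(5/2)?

Evaluate each Lagrange basis at t = 5/2:
L_0(5/2) = (3/2)·(1/2)·(-1/2)/[(-1)·(-2)·(-3)] = 1/16
L_1(5/2) = (5/2)·(1/2)·(-1/2)/[(1)·(-1)·(-2)] = -5/16
L_2(5/2) = (5/2)·(3/2)·(-1/2)/[(2)·(1)·(-1)] = 15/16
L_3(5/2) = (5/2)·(3/2)·(1/2)/[(3)·(2)·(1)] = 5/16
Sum: 1·(1/16) + (-3)·(-5/16) + (-3)·(15/16) + 13·(5/16) = 9/4

9/4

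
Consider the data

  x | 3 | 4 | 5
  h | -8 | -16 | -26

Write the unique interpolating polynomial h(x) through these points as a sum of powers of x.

h(x) = -x^2 - x + 4

L_0(x) = (x - 4)(x - 5) / [2] = (1/2)x^2 - (9/2)x + 10
L_1(x) = (x - 3)(x - 5) / [-1] = -x^2 + 8x - 15
L_2(x) = (x - 3)(x - 4) / [2] = (1/2)x^2 - (7/2)x + 6
h(x) = (-8)·L_0 + (-16)·L_1 + (-26)·L_2
  (-8)·L_0(x) = -4x^2 + 36x - 80
  (-16)·L_1(x) = 16x^2 - 128x + 240
  (-26)·L_2(x) = -13x^2 + 91x - 156
Adding term by term: -x^2 - x + 4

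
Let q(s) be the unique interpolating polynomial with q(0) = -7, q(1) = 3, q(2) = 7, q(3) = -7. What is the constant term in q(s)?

-7

L_0(s) = (s - 1)(s - 2)(s - 3) / [-6] = -(1/6)s^3 + s^2 - (11/6)s + 1
L_1(s) = s(s - 2)(s - 3) / [2] = (1/2)s^3 - (5/2)s^2 + 3s
L_2(s) = s(s - 1)(s - 3) / [-2] = -(1/2)s^3 + 2s^2 - (3/2)s
L_3(s) = s(s - 1)(s - 2) / [6] = (1/6)s^3 - (1/2)s^2 + (1/3)s
q(s) = (-7)·L_0 + 3·L_1 + 7·L_2 + (-7)·L_3
Only the constant term is needed; take it from each L_i and combine:
(-7)·(1) + 3·(0) + 7·(0) + (-7)·(0) = -7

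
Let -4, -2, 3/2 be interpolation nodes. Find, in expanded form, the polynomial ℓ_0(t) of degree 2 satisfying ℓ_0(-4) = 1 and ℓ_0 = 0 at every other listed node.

ℓ_0(t) = (1/11)t^2 + (1/22)t - 3/11

ℓ_0(t) = (t + 2)(t - 3/2) / [(-2)·(-11/2)]
       = (t^2 + (1/2)t - 3) / (11)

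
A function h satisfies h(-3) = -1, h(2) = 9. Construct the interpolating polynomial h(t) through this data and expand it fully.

Build the Lagrange basis polynomials:
L_0(t) = (t - 2) / [-5] = -(1/5)t + 2/5
L_1(t) = (t + 3) / [5] = (1/5)t + 3/5
h(t) = (-1)·L_0 + 9·L_1
  (-1)·L_0(t) = (1/5)t - 2/5
  9·L_1(t) = (9/5)t + 27/5
Adding term by term: 2t + 5

h(t) = 2t + 5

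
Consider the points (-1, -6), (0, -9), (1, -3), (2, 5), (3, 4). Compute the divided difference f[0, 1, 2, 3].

-11/6

f[0,1] = (-3 - (-9)) / (1 - 0) = 6
f[1,2] = (5 - (-3)) / (2 - 1) = 8
f[2,3] = (4 - 5) / (3 - 2) = -1
f[0,1,2] = (8 - 6) / (2 - 0) = 1
f[1,2,3] = (-1 - 8) / (3 - 1) = -9/2
f[0,1,2,3] = (-9/2 - 1) / (3 - 0) = -11/6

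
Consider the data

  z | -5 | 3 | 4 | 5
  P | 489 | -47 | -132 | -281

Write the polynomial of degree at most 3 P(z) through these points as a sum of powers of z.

Build the Lagrange basis polynomials:
L_0(z) = (z - 3)(z - 4)(z - 5) / [-720] = -(1/720)z^3 + (1/60)z^2 - (47/720)z + 1/12
L_1(z) = (z + 5)(z - 4)(z - 5) / [16] = (1/16)z^3 - (1/4)z^2 - (25/16)z + 25/4
L_2(z) = (z + 5)(z - 3)(z - 5) / [-9] = -(1/9)z^3 + (1/3)z^2 + (25/9)z - 25/3
L_3(z) = (z + 5)(z - 3)(z - 4) / [20] = (1/20)z^3 - (1/10)z^2 - (23/20)z + 3
P(z) = 489·L_0 + (-47)·L_1 + (-132)·L_2 + (-281)·L_3
  489·L_0(z) = -(163/240)z^3 + (163/20)z^2 - (7661/240)z + 163/4
  (-47)·L_1(z) = -(47/16)z^3 + (47/4)z^2 + (1175/16)z - 1175/4
  (-132)·L_2(z) = (44/3)z^3 - 44z^2 - (1100/3)z + 1100
  (-281)·L_3(z) = -(281/20)z^3 + (281/10)z^2 + (6463/20)z - 843
Adding term by term: -3z^3 + 4z^2 - 2z + 4

P(z) = -3z^3 + 4z^2 - 2z + 4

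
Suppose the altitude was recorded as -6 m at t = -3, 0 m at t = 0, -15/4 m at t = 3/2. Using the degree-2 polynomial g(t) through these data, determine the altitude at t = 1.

-2

Evaluate each Lagrange basis at t = 1:
L_0(1) = (1)·(-1/2)/[(-3)·(-9/2)] = -1/27
L_1(1) = (4)·(-1/2)/[(3)·(-3/2)] = 4/9
L_2(1) = (4)·(1)/[(9/2)·(3/2)] = 16/27
Sum: (-6)·(-1/27) + 0 + (-15/4)·(16/27) = -2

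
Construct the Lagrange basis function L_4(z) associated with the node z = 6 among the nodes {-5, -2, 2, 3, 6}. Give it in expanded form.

L_4(z) = (1/1056)z^4 + (1/528)z^3 - (19/1056)z^2 - (1/132)z + 5/88

L_4(z) = (z + 5)(z + 2)(z - 2)(z - 3) / [(11)·(8)·(4)·(3)]
       = (z^4 + 2z^3 - 19z^2 - 8z + 60) / (1056)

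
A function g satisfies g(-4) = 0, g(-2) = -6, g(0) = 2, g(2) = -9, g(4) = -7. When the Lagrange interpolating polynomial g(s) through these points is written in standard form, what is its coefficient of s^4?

The leading coefficient equals the top divided difference g[-4,-2,0,2,4].
g[-4,-2] = (-6 - 0) / (-2 - (-4)) = -3
g[-2,0] = (2 - (-6)) / (0 - (-2)) = 4
g[0,2] = (-9 - 2) / (2 - 0) = -11/2
g[2,4] = (-7 - (-9)) / (4 - 2) = 1
g[-4,-2,0] = (4 - (-3)) / (0 - (-4)) = 7/4
g[-2,0,2] = (-11/2 - 4) / (2 - (-2)) = -19/8
g[0,2,4] = (1 - (-11/2)) / (4 - 0) = 13/8
g[-4,-2,0,2] = (-19/8 - 7/4) / (2 - (-4)) = -11/16
g[-2,0,2,4] = (13/8 - (-19/8)) / (4 - (-2)) = 2/3
g[-4,-2,0,2,4] = (2/3 - (-11/16)) / (4 - (-4)) = 65/384

65/384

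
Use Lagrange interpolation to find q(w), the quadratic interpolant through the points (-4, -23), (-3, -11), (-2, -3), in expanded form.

Build the Lagrange basis polynomials:
L_0(w) = (w + 3)(w + 2) / [2] = (1/2)w^2 + (5/2)w + 3
L_1(w) = (w + 4)(w + 2) / [-1] = -w^2 - 6w - 8
L_2(w) = (w + 4)(w + 3) / [2] = (1/2)w^2 + (7/2)w + 6
q(w) = (-23)·L_0 + (-11)·L_1 + (-3)·L_2
  (-23)·L_0(w) = -(23/2)w^2 - (115/2)w - 69
  (-11)·L_1(w) = 11w^2 + 66w + 88
  (-3)·L_2(w) = -(3/2)w^2 - (21/2)w - 18
Adding term by term: -2w^2 - 2w + 1

q(w) = -2w^2 - 2w + 1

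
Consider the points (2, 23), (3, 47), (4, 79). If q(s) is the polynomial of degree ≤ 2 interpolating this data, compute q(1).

Evaluate each Lagrange basis at s = 1:
L_0(1) = (-2)·(-3)/[(-1)·(-2)] = 3
L_1(1) = (-1)·(-3)/[(1)·(-1)] = -3
L_2(1) = (-1)·(-2)/[(2)·(1)] = 1
Sum: 23·(3) + 47·(-3) + 79·(1) = 7

7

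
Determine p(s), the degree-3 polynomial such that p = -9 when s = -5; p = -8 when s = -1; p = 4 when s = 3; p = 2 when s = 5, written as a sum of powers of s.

p(s) = -(97/960)s^3 + (13/320)s^2 + (3481/960)s - 289/64

L_0(s) = (s + 1)(s - 3)(s - 5) / [-320] = -(1/320)s^3 + (7/320)s^2 - (7/320)s - 3/64
L_1(s) = (s + 5)(s - 3)(s - 5) / [96] = (1/96)s^3 - (1/32)s^2 - (25/96)s + 25/32
L_2(s) = (s + 5)(s + 1)(s - 5) / [-64] = -(1/64)s^3 - (1/64)s^2 + (25/64)s + 25/64
L_3(s) = (s + 5)(s + 1)(s - 3) / [120] = (1/120)s^3 + (1/40)s^2 - (13/120)s - 1/8
p(s) = (-9)·L_0 + (-8)·L_1 + 4·L_2 + 2·L_3
  (-9)·L_0(s) = (9/320)s^3 - (63/320)s^2 + (63/320)s + 27/64
  (-8)·L_1(s) = -(1/12)s^3 + (1/4)s^2 + (25/12)s - 25/4
  4·L_2(s) = -(1/16)s^3 - (1/16)s^2 + (25/16)s + 25/16
  2·L_3(s) = (1/60)s^3 + (1/20)s^2 - (13/60)s - 1/4
Adding term by term: -(97/960)s^3 + (13/320)s^2 + (3481/960)s - 289/64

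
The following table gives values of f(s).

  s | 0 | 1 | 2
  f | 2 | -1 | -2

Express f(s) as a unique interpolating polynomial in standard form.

Newton's divided differences:
f[0,1] = (-1 - 2) / (1 - 0) = -3
f[1,2] = (-2 - (-1)) / (2 - 1) = -1
f[0,1,2] = (-1 - (-3)) / (2 - 0) = 1
f(s) = 2 + (-3)·s + 1·s(s - 1)
Expanding: f(s) = s^2 - 4s + 2

f(s) = s^2 - 4s + 2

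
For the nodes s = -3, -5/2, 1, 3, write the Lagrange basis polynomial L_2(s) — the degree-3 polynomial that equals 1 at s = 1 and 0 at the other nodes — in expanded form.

L_2(s) = (s + 3)(s + 5/2)(s - 3) / [(4)·(7/2)·(-2)]
       = (s^3 + (5/2)s^2 - 9s - 45/2) / (-28)

L_2(s) = -(1/28)s^3 - (5/56)s^2 + (9/28)s + 45/56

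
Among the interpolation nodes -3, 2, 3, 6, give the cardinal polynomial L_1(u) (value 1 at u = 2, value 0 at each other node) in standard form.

L_1(u) = (1/20)u^3 - (3/10)u^2 - (9/20)u + 27/10

L_1(u) = (u + 3)(u - 3)(u - 6) / [(5)·(-1)·(-4)]
       = (u^3 - 6u^2 - 9u + 54) / (20)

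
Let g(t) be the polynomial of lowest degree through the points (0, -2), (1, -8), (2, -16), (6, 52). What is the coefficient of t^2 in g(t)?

Build the Lagrange basis polynomials:
L_0(t) = (t - 1)(t - 2)(t - 6) / [-12] = -(1/12)t^3 + (3/4)t^2 - (5/3)t + 1
L_1(t) = t(t - 2)(t - 6) / [5] = (1/5)t^3 - (8/5)t^2 + (12/5)t
L_2(t) = t(t - 1)(t - 6) / [-8] = -(1/8)t^3 + (7/8)t^2 - (3/4)t
L_3(t) = t(t - 1)(t - 2) / [120] = (1/120)t^3 - (1/40)t^2 + (1/60)t
g(t) = (-2)·L_0 + (-8)·L_1 + (-16)·L_2 + 52·L_3
Only the coefficient of t^2 is needed; take it from each L_i and combine:
(-2)·(3/4) + (-8)·(-8/5) + (-16)·(7/8) + 52·(-1/40) = -4

-4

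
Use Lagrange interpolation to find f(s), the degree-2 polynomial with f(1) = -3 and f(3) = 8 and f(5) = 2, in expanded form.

f(s) = -(17/8)s^2 + 14s - 119/8

L_0(s) = (s - 3)(s - 5) / [8] = (1/8)s^2 - s + 15/8
L_1(s) = (s - 1)(s - 5) / [-4] = -(1/4)s^2 + (3/2)s - 5/4
L_2(s) = (s - 1)(s - 3) / [8] = (1/8)s^2 - (1/2)s + 3/8
f(s) = (-3)·L_0 + 8·L_1 + 2·L_2
  (-3)·L_0(s) = -(3/8)s^2 + 3s - 45/8
  8·L_1(s) = -2s^2 + 12s - 10
  2·L_2(s) = (1/4)s^2 - s + 3/4
Adding term by term: -(17/8)s^2 + 14s - 119/8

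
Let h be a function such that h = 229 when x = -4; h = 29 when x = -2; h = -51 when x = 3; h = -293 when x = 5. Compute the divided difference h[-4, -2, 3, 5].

-3

h[-4,-2] = (29 - 229) / (-2 - (-4)) = -100
h[-2,3] = (-51 - 29) / (3 - (-2)) = -16
h[3,5] = (-293 - (-51)) / (5 - 3) = -121
h[-4,-2,3] = (-16 - (-100)) / (3 - (-4)) = 12
h[-2,3,5] = (-121 - (-16)) / (5 - (-2)) = -15
h[-4,-2,3,5] = (-15 - 12) / (5 - (-4)) = -3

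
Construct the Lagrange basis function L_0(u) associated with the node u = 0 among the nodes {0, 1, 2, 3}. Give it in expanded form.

L_0(u) = (u - 1)(u - 2)(u - 3) / [(-1)·(-2)·(-3)]
       = (u^3 - 6u^2 + 11u - 6) / (-6)

L_0(u) = -(1/6)u^3 + u^2 - (11/6)u + 1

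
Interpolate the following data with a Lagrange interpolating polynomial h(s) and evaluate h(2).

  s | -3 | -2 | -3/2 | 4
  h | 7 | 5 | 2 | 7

L_0(2) = (4)·(7/2)·(-2)/[(-1)·(-3/2)·(-7)] = 8/3
L_1(2) = (5)·(7/2)·(-2)/[(1)·(-1/2)·(-6)] = -35/3
L_2(2) = (5)·(4)·(-2)/[(3/2)·(1/2)·(-11/2)] = 320/33
L_3(2) = (5)·(4)·(7/2)/[(7)·(6)·(11/2)] = 10/33
Sum: 7·(8/3) + 5·(-35/3) + 2·(320/33) + 7·(10/33) = -599/33

-599/33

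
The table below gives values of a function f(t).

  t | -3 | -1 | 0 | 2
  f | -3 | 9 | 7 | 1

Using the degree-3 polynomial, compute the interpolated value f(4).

11

L_0(4) = (5)·(4)·(2)/[(-2)·(-3)·(-5)] = -4/3
L_1(4) = (7)·(4)·(2)/[(2)·(-1)·(-3)] = 28/3
L_2(4) = (7)·(5)·(2)/[(3)·(1)·(-2)] = -35/3
L_3(4) = (7)·(5)·(4)/[(5)·(3)·(2)] = 14/3
Sum: (-3)·(-4/3) + 9·(28/3) + 7·(-35/3) + 1·(14/3) = 11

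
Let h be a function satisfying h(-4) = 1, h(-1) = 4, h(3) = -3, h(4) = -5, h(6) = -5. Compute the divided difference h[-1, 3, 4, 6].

h[-1,3] = (-3 - 4) / (3 - (-1)) = -7/4
h[3,4] = (-5 - (-3)) / (4 - 3) = -2
h[4,6] = (-5 - (-5)) / (6 - 4) = 0
h[-1,3,4] = (-2 - (-7/4)) / (4 - (-1)) = -1/20
h[3,4,6] = (0 - (-2)) / (6 - 3) = 2/3
h[-1,3,4,6] = (2/3 - (-1/20)) / (6 - (-1)) = 43/420

43/420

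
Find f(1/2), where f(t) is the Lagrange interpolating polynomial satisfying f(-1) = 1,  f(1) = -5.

Evaluate each Lagrange basis at t = 1/2:
L_0(1/2) = (-1/2)/[(-2)] = 1/4
L_1(1/2) = (3/2)/[(2)] = 3/4
Sum: 1·(1/4) + (-5)·(3/4) = -7/2

-7/2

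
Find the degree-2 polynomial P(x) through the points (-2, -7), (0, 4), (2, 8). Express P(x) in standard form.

Build the Lagrange basis polynomials:
L_0(x) = x(x - 2) / [8] = (1/8)x^2 - (1/4)x
L_1(x) = (x + 2)(x - 2) / [-4] = -(1/4)x^2 + 1
L_2(x) = (x + 2)x / [8] = (1/8)x^2 + (1/4)x
P(x) = (-7)·L_0 + 4·L_1 + 8·L_2
  (-7)·L_0(x) = -(7/8)x^2 + (7/4)x
  4·L_1(x) = -x^2 + 4
  8·L_2(x) = x^2 + 2x
Adding term by term: -(7/8)x^2 + (15/4)x + 4

P(x) = -(7/8)x^2 + (15/4)x + 4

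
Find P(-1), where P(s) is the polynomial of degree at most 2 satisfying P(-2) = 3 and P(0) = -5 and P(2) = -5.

-2

Evaluate each Lagrange basis at s = -1:
L_0(-1) = (-1)·(-3)/[(-2)·(-4)] = 3/8
L_1(-1) = (1)·(-3)/[(2)·(-2)] = 3/4
L_2(-1) = (1)·(-1)/[(4)·(2)] = -1/8
Sum: 3·(3/8) + (-5)·(3/4) + (-5)·(-1/8) = -2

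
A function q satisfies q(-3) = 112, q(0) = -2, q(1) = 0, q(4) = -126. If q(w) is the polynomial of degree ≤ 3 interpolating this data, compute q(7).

Evaluate each Lagrange basis at w = 7:
L_0(7) = (7)·(6)·(3)/[(-3)·(-4)·(-7)] = -3/2
L_1(7) = (10)·(6)·(3)/[(3)·(-1)·(-4)] = 15
L_2(7) = (10)·(7)·(3)/[(4)·(1)·(-3)] = -35/2
L_3(7) = (10)·(7)·(6)/[(7)·(4)·(3)] = 5
Sum: 112·(-3/2) + (-2)·(15) + 0 + (-126)·(5) = -828

-828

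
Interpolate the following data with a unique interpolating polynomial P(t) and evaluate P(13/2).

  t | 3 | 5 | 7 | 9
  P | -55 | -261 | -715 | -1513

Evaluate each Lagrange basis at t = 13/2:
L_0(13/2) = (3/2)·(-1/2)·(-5/2)/[(-2)·(-4)·(-6)] = -5/128
L_1(13/2) = (7/2)·(-1/2)·(-5/2)/[(2)·(-2)·(-4)] = 35/128
L_2(13/2) = (7/2)·(3/2)·(-5/2)/[(4)·(2)·(-2)] = 105/128
L_3(13/2) = (7/2)·(3/2)·(-1/2)/[(6)·(4)·(2)] = -7/128
Sum: (-55)·(-5/128) + (-261)·(35/128) + (-715)·(105/128) + (-1513)·(-7/128) = -573

-573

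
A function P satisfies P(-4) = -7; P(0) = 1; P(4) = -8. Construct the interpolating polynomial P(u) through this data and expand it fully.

Newton's divided differences:
P[-4,0] = (1 - (-7)) / (0 - (-4)) = 2
P[0,4] = (-8 - 1) / (4 - 0) = -9/4
P[-4,0,4] = (-9/4 - 2) / (4 - (-4)) = -17/32
P(u) = -7 + 2·(u + 4) + (-17/32)·(u + 4)u
Expanding: P(u) = -(17/32)u^2 - (1/8)u + 1

P(u) = -(17/32)u^2 - (1/8)u + 1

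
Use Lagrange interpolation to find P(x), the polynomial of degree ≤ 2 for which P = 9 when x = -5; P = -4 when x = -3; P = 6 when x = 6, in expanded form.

P(x) = (137/198)x^2 - (191/198)x - 433/33

Build the Lagrange basis polynomials:
L_0(x) = (x + 3)(x - 6) / [22] = (1/22)x^2 - (3/22)x - 9/11
L_1(x) = (x + 5)(x - 6) / [-18] = -(1/18)x^2 + (1/18)x + 5/3
L_2(x) = (x + 5)(x + 3) / [99] = (1/99)x^2 + (8/99)x + 5/33
P(x) = 9·L_0 + (-4)·L_1 + 6·L_2
  9·L_0(x) = (9/22)x^2 - (27/22)x - 81/11
  (-4)·L_1(x) = (2/9)x^2 - (2/9)x - 20/3
  6·L_2(x) = (2/33)x^2 + (16/33)x + 10/11
Adding term by term: (137/198)x^2 - (191/198)x - 433/33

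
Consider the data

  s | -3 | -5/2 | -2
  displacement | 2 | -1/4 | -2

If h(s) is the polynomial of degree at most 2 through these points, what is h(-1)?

-4

L_0(-1) = (3/2)·(1)/[(-1/2)·(-1)] = 3
L_1(-1) = (2)·(1)/[(1/2)·(-1/2)] = -8
L_2(-1) = (2)·(3/2)/[(1)·(1/2)] = 6
Sum: 2·(3) + (-1/4)·(-8) + (-2)·(6) = -4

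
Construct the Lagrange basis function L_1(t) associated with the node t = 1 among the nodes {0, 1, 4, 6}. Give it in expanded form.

L_1(t) = t(t - 4)(t - 6) / [(1)·(-3)·(-5)]
       = (t^3 - 10t^2 + 24t) / (15)

L_1(t) = (1/15)t^3 - (2/3)t^2 + (8/5)t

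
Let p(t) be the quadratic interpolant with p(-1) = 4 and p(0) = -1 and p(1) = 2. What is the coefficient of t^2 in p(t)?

4

Build the Lagrange basis polynomials:
L_0(t) = t(t - 1) / [2] = (1/2)t^2 - (1/2)t
L_1(t) = (t + 1)(t - 1) / [-1] = -t^2 + 1
L_2(t) = (t + 1)t / [2] = (1/2)t^2 + (1/2)t
p(t) = 4·L_0 + (-1)·L_1 + 2·L_2
Only the coefficient of t^2 is needed; take it from each L_i and combine:
4·(1/2) + (-1)·(-1) + 2·(1/2) = 4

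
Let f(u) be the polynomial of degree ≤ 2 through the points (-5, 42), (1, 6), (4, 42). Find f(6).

86

L_0(6) = (5)·(2)/[(-6)·(-9)] = 5/27
L_1(6) = (11)·(2)/[(6)·(-3)] = -11/9
L_2(6) = (11)·(5)/[(9)·(3)] = 55/27
Sum: 42·(5/27) + 6·(-11/9) + 42·(55/27) = 86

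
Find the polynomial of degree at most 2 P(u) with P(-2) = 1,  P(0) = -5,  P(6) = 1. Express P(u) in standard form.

P(u) = (1/2)u^2 - 2u - 5

Build the Lagrange basis polynomials:
L_0(u) = u(u - 6) / [16] = (1/16)u^2 - (3/8)u
L_1(u) = (u + 2)(u - 6) / [-12] = -(1/12)u^2 + (1/3)u + 1
L_2(u) = (u + 2)u / [48] = (1/48)u^2 + (1/24)u
P(u) = 1·L_0 + (-5)·L_1 + 1·L_2
  1·L_0(u) = (1/16)u^2 - (3/8)u
  (-5)·L_1(u) = (5/12)u^2 - (5/3)u - 5
  1·L_2(u) = (1/48)u^2 + (1/24)u
Adding term by term: (1/2)u^2 - 2u - 5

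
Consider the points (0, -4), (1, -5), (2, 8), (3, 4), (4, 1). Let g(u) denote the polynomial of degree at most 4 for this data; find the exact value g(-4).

2475

L_0(-4) = (-5)·(-6)·(-7)·(-8)/[(-1)·(-2)·(-3)·(-4)] = 70
L_1(-4) = (-4)·(-6)·(-7)·(-8)/[(1)·(-1)·(-2)·(-3)] = -224
L_2(-4) = (-4)·(-5)·(-7)·(-8)/[(2)·(1)·(-1)·(-2)] = 280
L_3(-4) = (-4)·(-5)·(-6)·(-8)/[(3)·(2)·(1)·(-1)] = -160
L_4(-4) = (-4)·(-5)·(-6)·(-7)/[(4)·(3)·(2)·(1)] = 35
Sum: (-4)·(70) + (-5)·(-224) + 8·(280) + 4·(-160) + 1·(35) = 2475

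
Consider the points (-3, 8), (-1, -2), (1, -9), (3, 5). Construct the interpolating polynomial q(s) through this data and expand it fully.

q(s) = (3/8)s^3 + (3/2)s^2 - (31/8)s - 7

L_0(s) = (s + 1)(s - 1)(s - 3) / [-48] = -(1/48)s^3 + (1/16)s^2 + (1/48)s - 1/16
L_1(s) = (s + 3)(s - 1)(s - 3) / [16] = (1/16)s^3 - (1/16)s^2 - (9/16)s + 9/16
L_2(s) = (s + 3)(s + 1)(s - 3) / [-16] = -(1/16)s^3 - (1/16)s^2 + (9/16)s + 9/16
L_3(s) = (s + 3)(s + 1)(s - 1) / [48] = (1/48)s^3 + (1/16)s^2 - (1/48)s - 1/16
q(s) = 8·L_0 + (-2)·L_1 + (-9)·L_2 + 5·L_3
  8·L_0(s) = -(1/6)s^3 + (1/2)s^2 + (1/6)s - 1/2
  (-2)·L_1(s) = -(1/8)s^3 + (1/8)s^2 + (9/8)s - 9/8
  (-9)·L_2(s) = (9/16)s^3 + (9/16)s^2 - (81/16)s - 81/16
  5·L_3(s) = (5/48)s^3 + (5/16)s^2 - (5/48)s - 5/16
Adding term by term: (3/8)s^3 + (3/2)s^2 - (31/8)s - 7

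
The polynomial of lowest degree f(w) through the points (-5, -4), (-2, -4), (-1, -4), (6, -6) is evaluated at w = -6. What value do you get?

-303/77

Evaluate each Lagrange basis at w = -6:
L_0(-6) = (-4)·(-5)·(-12)/[(-3)·(-4)·(-11)] = 20/11
L_1(-6) = (-1)·(-5)·(-12)/[(3)·(-1)·(-8)] = -5/2
L_2(-6) = (-1)·(-4)·(-12)/[(4)·(1)·(-7)] = 12/7
L_3(-6) = (-1)·(-4)·(-5)/[(11)·(8)·(7)] = -5/154
Sum: (-4)·(20/11) + (-4)·(-5/2) + (-4)·(12/7) + (-6)·(-5/154) = -303/77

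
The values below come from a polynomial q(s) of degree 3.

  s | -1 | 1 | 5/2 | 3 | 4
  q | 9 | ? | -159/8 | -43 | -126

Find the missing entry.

3

The 4 known values determine q uniquely (degree ≤ 3).
Evaluate each Lagrange basis at s = 1:
L_0(1) = (-3/2)·(-2)·(-3)/[(-7/2)·(-4)·(-5)] = 9/70
L_1(1) = (2)·(-2)·(-3)/[(7/2)·(-1/2)·(-3/2)] = 32/7
L_2(1) = (2)·(-3/2)·(-3)/[(4)·(1/2)·(-1)] = -9/2
L_3(1) = (2)·(-3/2)·(-2)/[(5)·(3/2)·(1)] = 4/5
Sum: 9·(9/70) + (-159/8)·(32/7) + (-43)·(-9/2) + (-126)·(4/5) = 3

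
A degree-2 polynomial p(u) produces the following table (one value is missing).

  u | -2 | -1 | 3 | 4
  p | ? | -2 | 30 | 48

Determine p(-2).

The 3 known values determine p uniquely (degree ≤ 2).
L_0(-2) = (-5)·(-6)/[(-4)·(-5)] = 3/2
L_1(-2) = (-1)·(-6)/[(4)·(-1)] = -3/2
L_2(-2) = (-1)·(-5)/[(5)·(1)] = 1
Sum: (-2)·(3/2) + 30·(-3/2) + 48·(1) = 0

0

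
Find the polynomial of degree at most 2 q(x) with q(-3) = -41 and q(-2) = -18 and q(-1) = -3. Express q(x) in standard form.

q(x) = -4x^2 + 3x + 4

Build the Lagrange basis polynomials:
L_0(x) = (x + 2)(x + 1) / [2] = (1/2)x^2 + (3/2)x + 1
L_1(x) = (x + 3)(x + 1) / [-1] = -x^2 - 4x - 3
L_2(x) = (x + 3)(x + 2) / [2] = (1/2)x^2 + (5/2)x + 3
q(x) = (-41)·L_0 + (-18)·L_1 + (-3)·L_2
  (-41)·L_0(x) = -(41/2)x^2 - (123/2)x - 41
  (-18)·L_1(x) = 18x^2 + 72x + 54
  (-3)·L_2(x) = -(3/2)x^2 - (15/2)x - 9
Adding term by term: -4x^2 + 3x + 4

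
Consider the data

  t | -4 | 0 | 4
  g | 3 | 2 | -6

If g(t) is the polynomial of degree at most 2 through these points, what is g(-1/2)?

Using Newton's divided-difference form:
g[-4,0] = (2 - 3) / (0 - (-4)) = -1/4
g[0,4] = (-6 - 2) / (4 - 0) = -2
g[-4,0,4] = (-2 - (-1/4)) / (4 - (-4)) = -7/32
g(-1/2) = 3 + (-1/4)·(7/2) + (-7/32)·(7/2)·(-1/2) = 321/128

321/128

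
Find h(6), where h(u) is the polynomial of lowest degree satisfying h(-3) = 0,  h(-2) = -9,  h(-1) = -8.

Evaluate each Lagrange basis at u = 6:
L_0(6) = (8)·(7)/[(-1)·(-2)] = 28
L_1(6) = (9)·(7)/[(1)·(-1)] = -63
L_2(6) = (9)·(8)/[(2)·(1)] = 36
Sum: 0 + (-9)·(-63) + (-8)·(36) = 279

279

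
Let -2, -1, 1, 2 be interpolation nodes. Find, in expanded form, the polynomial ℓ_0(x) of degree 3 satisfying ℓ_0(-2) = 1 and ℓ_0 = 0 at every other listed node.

ℓ_0(x) = -(1/12)x^3 + (1/6)x^2 + (1/12)x - 1/6

ℓ_0(x) = (x + 1)(x - 1)(x - 2) / [(-1)·(-3)·(-4)]
       = (x^3 - 2x^2 - x + 2) / (-12)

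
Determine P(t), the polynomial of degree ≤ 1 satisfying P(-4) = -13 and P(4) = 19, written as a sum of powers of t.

P(t) = 4t + 3

L_0(t) = (t - 4) / [-8] = -(1/8)t + 1/2
L_1(t) = (t + 4) / [8] = (1/8)t + 1/2
P(t) = (-13)·L_0 + 19·L_1
  (-13)·L_0(t) = (13/8)t - 13/2
  19·L_1(t) = (19/8)t + 19/2
Adding term by term: 4t + 3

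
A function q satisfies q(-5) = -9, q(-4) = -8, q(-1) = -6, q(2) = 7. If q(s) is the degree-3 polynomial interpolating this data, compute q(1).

Evaluate each Lagrange basis at s = 1:
L_0(1) = (5)·(2)·(-1)/[(-1)·(-4)·(-7)] = 5/14
L_1(1) = (6)·(2)·(-1)/[(1)·(-3)·(-6)] = -2/3
L_2(1) = (6)·(5)·(-1)/[(4)·(3)·(-3)] = 5/6
L_3(1) = (6)·(5)·(2)/[(7)·(6)·(3)] = 10/21
Sum: (-9)·(5/14) + (-8)·(-2/3) + (-6)·(5/6) + 7·(10/21) = 19/42

19/42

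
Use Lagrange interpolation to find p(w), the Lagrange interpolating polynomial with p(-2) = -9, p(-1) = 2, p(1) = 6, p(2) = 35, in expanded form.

Build the Lagrange basis polynomials:
L_0(w) = (w + 1)(w - 1)(w - 2) / [-12] = -(1/12)w^3 + (1/6)w^2 + (1/12)w - 1/6
L_1(w) = (w + 2)(w - 1)(w - 2) / [6] = (1/6)w^3 - (1/6)w^2 - (2/3)w + 2/3
L_2(w) = (w + 2)(w + 1)(w - 2) / [-6] = -(1/6)w^3 - (1/6)w^2 + (2/3)w + 2/3
L_3(w) = (w + 2)(w + 1)(w - 1) / [12] = (1/12)w^3 + (1/6)w^2 - (1/12)w - 1/6
p(w) = (-9)·L_0 + 2·L_1 + 6·L_2 + 35·L_3
  (-9)·L_0(w) = (3/4)w^3 - (3/2)w^2 - (3/4)w + 3/2
  2·L_1(w) = (1/3)w^3 - (1/3)w^2 - (4/3)w + 4/3
  6·L_2(w) = -w^3 - w^2 + 4w + 4
  35·L_3(w) = (35/12)w^3 + (35/6)w^2 - (35/12)w - 35/6
Adding term by term: 3w^3 + 3w^2 - w + 1

p(w) = 3w^3 + 3w^2 - w + 1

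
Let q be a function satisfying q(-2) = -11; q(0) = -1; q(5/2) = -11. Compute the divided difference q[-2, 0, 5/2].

q[-2,0] = (-1 - (-11)) / (0 - (-2)) = 5
q[0,5/2] = (-11 - (-1)) / (5/2 - 0) = -4
q[-2,0,5/2] = (-4 - 5) / (5/2 - (-2)) = -2

-2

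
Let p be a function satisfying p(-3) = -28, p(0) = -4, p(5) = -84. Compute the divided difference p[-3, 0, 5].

-3

p[-3,0] = (-4 - (-28)) / (0 - (-3)) = 8
p[0,5] = (-84 - (-4)) / (5 - 0) = -16
p[-3,0,5] = (-16 - 8) / (5 - (-3)) = -3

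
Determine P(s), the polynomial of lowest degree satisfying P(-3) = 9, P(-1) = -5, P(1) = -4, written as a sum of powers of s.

Build the Lagrange basis polynomials:
L_0(s) = (s + 1)(s - 1) / [8] = (1/8)s^2 - 1/8
L_1(s) = (s + 3)(s - 1) / [-4] = -(1/4)s^2 - (1/2)s + 3/4
L_2(s) = (s + 3)(s + 1) / [8] = (1/8)s^2 + (1/2)s + 3/8
P(s) = 9·L_0 + (-5)·L_1 + (-4)·L_2
  9·L_0(s) = (9/8)s^2 - 9/8
  (-5)·L_1(s) = (5/4)s^2 + (5/2)s - 15/4
  (-4)·L_2(s) = -(1/2)s^2 - 2s - 3/2
Adding term by term: (15/8)s^2 + (1/2)s - 51/8

P(s) = (15/8)s^2 + (1/2)s - 51/8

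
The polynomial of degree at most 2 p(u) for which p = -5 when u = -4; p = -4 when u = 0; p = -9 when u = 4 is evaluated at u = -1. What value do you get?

-59/16

Evaluate each Lagrange basis at u = -1:
L_0(-1) = (-1)·(-5)/[(-4)·(-8)] = 5/32
L_1(-1) = (3)·(-5)/[(4)·(-4)] = 15/16
L_2(-1) = (3)·(-1)/[(8)·(4)] = -3/32
Sum: (-5)·(5/32) + (-4)·(15/16) + (-9)·(-3/32) = -59/16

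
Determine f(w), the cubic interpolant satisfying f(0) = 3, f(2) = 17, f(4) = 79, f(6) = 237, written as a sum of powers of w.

Build the Lagrange basis polynomials:
L_0(w) = (w - 2)(w - 4)(w - 6) / [-48] = -(1/48)w^3 + (1/4)w^2 - (11/12)w + 1
L_1(w) = w(w - 4)(w - 6) / [16] = (1/16)w^3 - (5/8)w^2 + (3/2)w
L_2(w) = w(w - 2)(w - 6) / [-16] = -(1/16)w^3 + (1/2)w^2 - (3/4)w
L_3(w) = w(w - 2)(w - 4) / [48] = (1/48)w^3 - (1/8)w^2 + (1/6)w
f(w) = 3·L_0 + 17·L_1 + 79·L_2 + 237·L_3
  3·L_0(w) = -(1/16)w^3 + (3/4)w^2 - (11/4)w + 3
  17·L_1(w) = (17/16)w^3 - (85/8)w^2 + (51/2)w
  79·L_2(w) = -(79/16)w^3 + (79/2)w^2 - (237/4)w
  237·L_3(w) = (79/16)w^3 - (237/8)w^2 + (79/2)w
Adding term by term: w^3 + 3w + 3

f(w) = w^3 + 3w + 3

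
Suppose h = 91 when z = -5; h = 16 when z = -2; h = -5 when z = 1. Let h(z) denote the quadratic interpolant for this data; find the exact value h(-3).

L_0(-3) = (-1)·(-4)/[(-3)·(-6)] = 2/9
L_1(-3) = (2)·(-4)/[(3)·(-3)] = 8/9
L_2(-3) = (2)·(-1)/[(6)·(3)] = -1/9
Sum: 91·(2/9) + 16·(8/9) + (-5)·(-1/9) = 35

35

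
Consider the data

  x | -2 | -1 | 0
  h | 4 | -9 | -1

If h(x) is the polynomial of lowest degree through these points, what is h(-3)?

38

L_0(-3) = (-2)·(-3)/[(-1)·(-2)] = 3
L_1(-3) = (-1)·(-3)/[(1)·(-1)] = -3
L_2(-3) = (-1)·(-2)/[(2)·(1)] = 1
Sum: 4·(3) + (-9)·(-3) + (-1)·(1) = 38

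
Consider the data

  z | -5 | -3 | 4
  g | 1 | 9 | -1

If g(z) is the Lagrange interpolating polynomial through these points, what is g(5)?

-457/63

Evaluate each Lagrange basis at z = 5:
L_0(5) = (8)·(1)/[(-2)·(-9)] = 4/9
L_1(5) = (10)·(1)/[(2)·(-7)] = -5/7
L_2(5) = (10)·(8)/[(9)·(7)] = 80/63
Sum: 1·(4/9) + 9·(-5/7) + (-1)·(80/63) = -457/63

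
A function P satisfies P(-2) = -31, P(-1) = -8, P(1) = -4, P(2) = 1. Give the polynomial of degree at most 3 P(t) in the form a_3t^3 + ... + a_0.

Build the Lagrange basis polynomials:
L_0(t) = (t + 1)(t - 1)(t - 2) / [-12] = -(1/12)t^3 + (1/6)t^2 + (1/12)t - 1/6
L_1(t) = (t + 2)(t - 1)(t - 2) / [6] = (1/6)t^3 - (1/6)t^2 - (2/3)t + 2/3
L_2(t) = (t + 2)(t + 1)(t - 2) / [-6] = -(1/6)t^3 - (1/6)t^2 + (2/3)t + 2/3
L_3(t) = (t + 2)(t + 1)(t - 1) / [12] = (1/12)t^3 + (1/6)t^2 - (1/12)t - 1/6
P(t) = (-31)·L_0 + (-8)·L_1 + (-4)·L_2 + 1·L_3
  (-31)·L_0(t) = (31/12)t^3 - (31/6)t^2 - (31/12)t + 31/6
  (-8)·L_1(t) = -(4/3)t^3 + (4/3)t^2 + (16/3)t - 16/3
  (-4)·L_2(t) = (2/3)t^3 + (2/3)t^2 - (8/3)t - 8/3
  1·L_3(t) = (1/12)t^3 + (1/6)t^2 - (1/12)t - 1/6
Adding term by term: 2t^3 - 3t^2 - 3

P(t) = 2t^3 - 3t^2 - 3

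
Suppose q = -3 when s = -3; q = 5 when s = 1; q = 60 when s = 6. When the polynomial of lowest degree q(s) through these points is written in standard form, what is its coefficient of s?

Build the Lagrange basis polynomials:
L_0(s) = (s - 1)(s - 6) / [36] = (1/36)s^2 - (7/36)s + 1/6
L_1(s) = (s + 3)(s - 6) / [-20] = -(1/20)s^2 + (3/20)s + 9/10
L_2(s) = (s + 3)(s - 1) / [45] = (1/45)s^2 + (2/45)s - 1/15
q(s) = (-3)·L_0 + 5·L_1 + 60·L_2
Only the coefficient of s is needed; take it from each L_i and combine:
(-3)·(-7/36) + 5·(3/20) + 60·(2/45) = 4

4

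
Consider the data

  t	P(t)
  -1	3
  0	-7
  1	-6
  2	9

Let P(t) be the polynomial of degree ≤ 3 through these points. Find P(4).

Evaluate each Lagrange basis at t = 4:
L_0(4) = (4)·(3)·(2)/[(-1)·(-2)·(-3)] = -4
L_1(4) = (5)·(3)·(2)/[(1)·(-1)·(-2)] = 15
L_2(4) = (5)·(4)·(2)/[(2)·(1)·(-1)] = -20
L_3(4) = (5)·(4)·(3)/[(3)·(2)·(1)] = 10
Sum: 3·(-4) + (-7)·(15) + (-6)·(-20) + 9·(10) = 93

93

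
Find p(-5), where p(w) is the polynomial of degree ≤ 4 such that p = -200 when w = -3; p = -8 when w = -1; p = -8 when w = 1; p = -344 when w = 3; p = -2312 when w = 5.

-1592

L_0(-5) = (-4)·(-6)·(-8)·(-10)/[(-2)·(-4)·(-6)·(-8)] = 5
L_1(-5) = (-2)·(-6)·(-8)·(-10)/[(2)·(-2)·(-4)·(-6)] = -10
L_2(-5) = (-2)·(-4)·(-8)·(-10)/[(4)·(2)·(-2)·(-4)] = 10
L_3(-5) = (-2)·(-4)·(-6)·(-10)/[(6)·(4)·(2)·(-2)] = -5
L_4(-5) = (-2)·(-4)·(-6)·(-8)/[(8)·(6)·(4)·(2)] = 1
Sum: (-200)·(5) + (-8)·(-10) + (-8)·(10) + (-344)·(-5) + (-2312)·(1) = -1592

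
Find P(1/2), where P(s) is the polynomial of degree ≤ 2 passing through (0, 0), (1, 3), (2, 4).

Evaluate each Lagrange basis at s = 1/2:
L_0(1/2) = (-1/2)·(-3/2)/[(-1)·(-2)] = 3/8
L_1(1/2) = (1/2)·(-3/2)/[(1)·(-1)] = 3/4
L_2(1/2) = (1/2)·(-1/2)/[(2)·(1)] = -1/8
Sum: 0 + 3·(3/4) + 4·(-1/8) = 7/4

7/4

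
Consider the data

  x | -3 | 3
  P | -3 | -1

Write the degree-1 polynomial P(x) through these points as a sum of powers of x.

Build the Lagrange basis polynomials:
L_0(x) = (x - 3) / [-6] = -(1/6)x + 1/2
L_1(x) = (x + 3) / [6] = (1/6)x + 1/2
P(x) = (-3)·L_0 + (-1)·L_1
  (-3)·L_0(x) = (1/2)x - 3/2
  (-1)·L_1(x) = -(1/6)x - 1/2
Adding term by term: (1/3)x - 2

P(x) = (1/3)x - 2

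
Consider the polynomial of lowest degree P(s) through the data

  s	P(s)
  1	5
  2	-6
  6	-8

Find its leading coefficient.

21/10

The leading coefficient equals the top divided difference P[1,2,6].
P[1,2] = (-6 - 5) / (2 - 1) = -11
P[2,6] = (-8 - (-6)) / (6 - 2) = -1/2
P[1,2,6] = (-1/2 - (-11)) / (6 - 1) = 21/10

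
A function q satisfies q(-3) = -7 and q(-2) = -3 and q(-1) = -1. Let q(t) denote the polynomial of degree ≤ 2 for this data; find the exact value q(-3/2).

L_0(-3/2) = (1/2)·(-1/2)/[(-1)·(-2)] = -1/8
L_1(-3/2) = (3/2)·(-1/2)/[(1)·(-1)] = 3/4
L_2(-3/2) = (3/2)·(1/2)/[(2)·(1)] = 3/8
Sum: (-7)·(-1/8) + (-3)·(3/4) + (-1)·(3/8) = -7/4

-7/4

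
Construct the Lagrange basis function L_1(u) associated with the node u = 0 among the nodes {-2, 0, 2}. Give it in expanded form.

L_1(u) = (u + 2)(u - 2) / [(2)·(-2)]
       = (u^2 - 4) / (-4)

L_1(u) = -(1/4)u^2 + 1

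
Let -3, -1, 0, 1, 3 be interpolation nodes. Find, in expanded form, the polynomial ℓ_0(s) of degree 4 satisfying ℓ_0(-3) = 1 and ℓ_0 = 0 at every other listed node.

ℓ_0(s) = (s + 1)s(s - 1)(s - 3) / [(-2)·(-3)·(-4)·(-6)]
       = (s^4 - 3s^3 - s^2 + 3s) / (144)

ℓ_0(s) = (1/144)s^4 - (1/48)s^3 - (1/144)s^2 + (1/48)s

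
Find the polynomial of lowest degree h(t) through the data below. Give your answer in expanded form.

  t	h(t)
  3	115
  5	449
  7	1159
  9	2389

Newton's divided differences:
h[3,5] = (449 - 115) / (5 - 3) = 167
h[5,7] = (1159 - 449) / (7 - 5) = 355
h[7,9] = (2389 - 1159) / (9 - 7) = 615
h[3,5,7] = (355 - 167) / (7 - 3) = 47
h[5,7,9] = (615 - 355) / (9 - 5) = 65
h[3,5,7,9] = (65 - 47) / (9 - 3) = 3
h(t) = 115 + 167·(t - 3) + 47·(t - 3)(t - 5) + 3·(t - 3)(t - 5)(t - 7)
Expanding: h(t) = 3t^3 + 2t^2 + 4t + 4

h(t) = 3t^3 + 2t^2 + 4t + 4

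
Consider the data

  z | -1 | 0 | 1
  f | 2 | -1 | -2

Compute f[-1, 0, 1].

1

f[-1,0] = (-1 - 2) / (0 - (-1)) = -3
f[0,1] = (-2 - (-1)) / (1 - 0) = -1
f[-1,0,1] = (-1 - (-3)) / (1 - (-1)) = 1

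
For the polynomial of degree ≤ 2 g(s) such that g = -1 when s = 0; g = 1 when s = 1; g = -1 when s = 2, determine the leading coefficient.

L_0(s) = (s - 1)(s - 2) / [2] = (1/2)s^2 - (3/2)s + 1
L_1(s) = s(s - 2) / [-1] = -s^2 + 2s
L_2(s) = s(s - 1) / [2] = (1/2)s^2 - (1/2)s
g(s) = (-1)·L_0 + 1·L_1 + (-1)·L_2
Only the coefficient of s^2 is needed; take it from each L_i and combine:
(-1)·(1/2) + 1·(-1) + (-1)·(1/2) = -2

-2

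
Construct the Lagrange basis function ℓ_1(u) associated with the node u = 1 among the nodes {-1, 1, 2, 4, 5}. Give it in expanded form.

ℓ_1(u) = -(1/24)u^4 + (5/12)u^3 - (9/8)u^2 + (1/12)u + 5/3

ℓ_1(u) = (u + 1)(u - 2)(u - 4)(u - 5) / [(2)·(-1)·(-3)·(-4)]
       = (u^4 - 10u^3 + 27u^2 - 2u - 40) / (-24)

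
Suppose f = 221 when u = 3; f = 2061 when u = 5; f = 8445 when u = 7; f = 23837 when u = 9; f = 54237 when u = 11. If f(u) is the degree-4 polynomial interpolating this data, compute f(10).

Evaluate each Lagrange basis at u = 10:
L_0(10) = (5)·(3)·(1)·(-1)/[(-2)·(-4)·(-6)·(-8)] = -5/128
L_1(10) = (7)·(3)·(1)·(-1)/[(2)·(-2)·(-4)·(-6)] = 7/32
L_2(10) = (7)·(5)·(1)·(-1)/[(4)·(2)·(-2)·(-4)] = -35/64
L_3(10) = (7)·(5)·(3)·(-1)/[(6)·(4)·(2)·(-2)] = 35/32
L_4(10) = (7)·(5)·(3)·(1)/[(8)·(6)·(4)·(2)] = 35/128
Sum: 221·(-5/128) + 2061·(7/32) + 8445·(-35/64) + 23837·(35/32) + 54237·(35/128) = 36726

36726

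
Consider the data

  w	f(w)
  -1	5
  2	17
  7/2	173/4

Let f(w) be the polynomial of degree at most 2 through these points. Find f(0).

Evaluate each Lagrange basis at w = 0:
L_0(0) = (-2)·(-7/2)/[(-3)·(-9/2)] = 14/27
L_1(0) = (1)·(-7/2)/[(3)·(-3/2)] = 7/9
L_2(0) = (1)·(-2)/[(9/2)·(3/2)] = -8/27
Sum: 5·(14/27) + 17·(7/9) + 173/4·(-8/27) = 3

3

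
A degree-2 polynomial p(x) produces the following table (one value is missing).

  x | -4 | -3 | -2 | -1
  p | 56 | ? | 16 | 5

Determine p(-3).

33

The 3 known values determine p uniquely (degree ≤ 2).
Evaluate each Lagrange basis at x = -3:
L_0(-3) = (-1)·(-2)/[(-2)·(-3)] = 1/3
L_1(-3) = (1)·(-2)/[(2)·(-1)] = 1
L_2(-3) = (1)·(-1)/[(3)·(1)] = -1/3
Sum: 56·(1/3) + 16·(1) + 5·(-1/3) = 33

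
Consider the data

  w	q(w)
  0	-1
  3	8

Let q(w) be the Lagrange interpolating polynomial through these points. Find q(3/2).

Evaluate each Lagrange basis at w = 3/2:
L_0(3/2) = (-3/2)/[(-3)] = 1/2
L_1(3/2) = (3/2)/[(3)] = 1/2
Sum: (-1)·(1/2) + 8·(1/2) = 7/2

7/2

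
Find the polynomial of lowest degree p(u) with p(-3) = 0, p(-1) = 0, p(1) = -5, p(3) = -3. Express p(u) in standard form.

p(u) = (1/4)u^3 + (1/8)u^2 - (11/4)u - 21/8

Newton's divided differences:
p[-3,-1] = (0 - 0) / (-1 - (-3)) = 0
p[-1,1] = (-5 - 0) / (1 - (-1)) = -5/2
p[1,3] = (-3 - (-5)) / (3 - 1) = 1
p[-3,-1,1] = (-5/2 - 0) / (1 - (-3)) = -5/8
p[-1,1,3] = (1 - (-5/2)) / (3 - (-1)) = 7/8
p[-3,-1,1,3] = (7/8 - (-5/8)) / (3 - (-3)) = 1/4
p(u) = (-5/8)·(u + 3)(u + 1) + (1/4)·(u + 3)(u + 1)(u - 1)
Expanding: p(u) = (1/4)u^3 + (1/8)u^2 - (11/4)u - 21/8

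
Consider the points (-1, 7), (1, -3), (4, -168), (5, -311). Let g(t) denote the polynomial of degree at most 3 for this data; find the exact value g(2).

-26

Evaluate each Lagrange basis at t = 2:
L_0(2) = (1)·(-2)·(-3)/[(-2)·(-5)·(-6)] = -1/10
L_1(2) = (3)·(-2)·(-3)/[(2)·(-3)·(-4)] = 3/4
L_2(2) = (3)·(1)·(-3)/[(5)·(3)·(-1)] = 3/5
L_3(2) = (3)·(1)·(-2)/[(6)·(4)·(1)] = -1/4
Sum: 7·(-1/10) + (-3)·(3/4) + (-168)·(3/5) + (-311)·(-1/4) = -26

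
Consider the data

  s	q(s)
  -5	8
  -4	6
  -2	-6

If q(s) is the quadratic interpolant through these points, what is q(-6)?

22/3

L_0(-6) = (-2)·(-4)/[(-1)·(-3)] = 8/3
L_1(-6) = (-1)·(-4)/[(1)·(-2)] = -2
L_2(-6) = (-1)·(-2)/[(3)·(2)] = 1/3
Sum: 8·(8/3) + 6·(-2) + (-6)·(1/3) = 22/3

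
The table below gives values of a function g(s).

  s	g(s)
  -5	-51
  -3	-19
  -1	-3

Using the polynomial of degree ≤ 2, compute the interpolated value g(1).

L_0(1) = (4)·(2)/[(-2)·(-4)] = 1
L_1(1) = (6)·(2)/[(2)·(-2)] = -3
L_2(1) = (6)·(4)/[(4)·(2)] = 3
Sum: (-51)·(1) + (-19)·(-3) + (-3)·(3) = -3

-3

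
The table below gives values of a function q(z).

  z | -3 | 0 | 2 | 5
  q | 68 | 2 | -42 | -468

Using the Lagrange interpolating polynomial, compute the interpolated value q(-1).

L_0(-1) = (-1)·(-3)·(-6)/[(-3)·(-5)·(-8)] = 3/20
L_1(-1) = (2)·(-3)·(-6)/[(3)·(-2)·(-5)] = 6/5
L_2(-1) = (2)·(-1)·(-6)/[(5)·(2)·(-3)] = -2/5
L_3(-1) = (2)·(-1)·(-3)/[(8)·(5)·(3)] = 1/20
Sum: 68·(3/20) + 2·(6/5) + (-42)·(-2/5) + (-468)·(1/20) = 6

6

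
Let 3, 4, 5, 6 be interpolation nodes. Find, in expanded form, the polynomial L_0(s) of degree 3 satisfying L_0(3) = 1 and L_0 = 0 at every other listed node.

L_0(s) = -(1/6)s^3 + (5/2)s^2 - (37/3)s + 20

L_0(s) = (s - 4)(s - 5)(s - 6) / [(-1)·(-2)·(-3)]
       = (s^3 - 15s^2 + 74s - 120) / (-6)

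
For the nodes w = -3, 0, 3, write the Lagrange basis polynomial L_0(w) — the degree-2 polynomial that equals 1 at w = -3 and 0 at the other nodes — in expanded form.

L_0(w) = (1/18)w^2 - (1/6)w

L_0(w) = w(w - 3) / [(-3)·(-6)]
       = (w^2 - 3w) / (18)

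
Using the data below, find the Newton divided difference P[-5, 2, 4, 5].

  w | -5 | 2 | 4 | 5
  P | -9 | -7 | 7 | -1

P[-5,2] = (-7 - (-9)) / (2 - (-5)) = 2/7
P[2,4] = (7 - (-7)) / (4 - 2) = 7
P[4,5] = (-1 - 7) / (5 - 4) = -8
P[-5,2,4] = (7 - 2/7) / (4 - (-5)) = 47/63
P[2,4,5] = (-8 - 7) / (5 - 2) = -5
P[-5,2,4,5] = (-5 - 47/63) / (5 - (-5)) = -181/315

-181/315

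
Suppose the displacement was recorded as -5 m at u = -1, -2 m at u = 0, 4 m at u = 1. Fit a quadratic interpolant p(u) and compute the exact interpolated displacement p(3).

Using Newton's divided-difference form:
p[-1,0] = (-2 - (-5)) / (0 - (-1)) = 3
p[0,1] = (4 - (-2)) / (1 - 0) = 6
p[-1,0,1] = (6 - 3) / (1 - (-1)) = 3/2
p(3) = -5 + 3·(4) + (3/2)·(4)·(3) = 25

25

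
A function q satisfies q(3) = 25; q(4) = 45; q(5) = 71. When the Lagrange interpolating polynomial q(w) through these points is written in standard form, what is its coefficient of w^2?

3

Build the Lagrange basis polynomials:
L_0(w) = (w - 4)(w - 5) / [2] = (1/2)w^2 - (9/2)w + 10
L_1(w) = (w - 3)(w - 5) / [-1] = -w^2 + 8w - 15
L_2(w) = (w - 3)(w - 4) / [2] = (1/2)w^2 - (7/2)w + 6
q(w) = 25·L_0 + 45·L_1 + 71·L_2
Only the coefficient of w^2 is needed; take it from each L_i and combine:
25·(1/2) + 45·(-1) + 71·(1/2) = 3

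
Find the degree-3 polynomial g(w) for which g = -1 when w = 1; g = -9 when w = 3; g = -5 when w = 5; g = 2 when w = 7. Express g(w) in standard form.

L_0(w) = (w - 3)(w - 5)(w - 7) / [-48] = -(1/48)w^3 + (5/16)w^2 - (71/48)w + 35/16
L_1(w) = (w - 1)(w - 5)(w - 7) / [16] = (1/16)w^3 - (13/16)w^2 + (47/16)w - 35/16
L_2(w) = (w - 1)(w - 3)(w - 7) / [-16] = -(1/16)w^3 + (11/16)w^2 - (31/16)w + 21/16
L_3(w) = (w - 1)(w - 3)(w - 5) / [48] = (1/48)w^3 - (3/16)w^2 + (23/48)w - 5/16
g(w) = (-1)·L_0 + (-9)·L_1 + (-5)·L_2 + 2·L_3
  (-1)·L_0(w) = (1/48)w^3 - (5/16)w^2 + (71/48)w - 35/16
  (-9)·L_1(w) = -(9/16)w^3 + (117/16)w^2 - (423/16)w + 315/16
  (-5)·L_2(w) = (5/16)w^3 - (55/16)w^2 + (155/16)w - 105/16
  2·L_3(w) = (1/24)w^3 - (3/8)w^2 + (23/24)w - 5/8
Adding term by term: -(3/16)w^3 + (51/16)w^2 - (229/16)w + 165/16

g(w) = -(3/16)w^3 + (51/16)w^2 - (229/16)w + 165/16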